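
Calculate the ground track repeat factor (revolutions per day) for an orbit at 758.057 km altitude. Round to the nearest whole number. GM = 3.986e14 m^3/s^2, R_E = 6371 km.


r = 7.129057e+06 m
T = 2*pi*sqrt(r^3/mu) = 5990.4487 s = 99.8408 min
revs/day = 1440 / 99.8408 = 14.4230
Rounded: 14 revolutions per day

14 revolutions per day


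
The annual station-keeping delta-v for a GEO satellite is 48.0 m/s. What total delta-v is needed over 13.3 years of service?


dV = rate * years = 48.0 * 13.3
dV = 638.4000 m/s

638.4000 m/s


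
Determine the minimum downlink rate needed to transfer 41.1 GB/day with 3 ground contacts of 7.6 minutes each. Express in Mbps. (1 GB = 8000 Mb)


total contact time = 3 * 7.6 * 60 = 1368.0000 s
data = 41.1 GB = 328800.0000 Mb
rate = 328800.0000 / 1368.0000 = 240.3509 Mbps

240.3509 Mbps


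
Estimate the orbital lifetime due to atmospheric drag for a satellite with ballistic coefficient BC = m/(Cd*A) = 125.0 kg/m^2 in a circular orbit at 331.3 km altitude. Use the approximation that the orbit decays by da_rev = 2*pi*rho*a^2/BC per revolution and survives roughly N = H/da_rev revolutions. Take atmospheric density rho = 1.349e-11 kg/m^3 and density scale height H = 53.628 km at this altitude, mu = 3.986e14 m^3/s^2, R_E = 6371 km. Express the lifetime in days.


a = R_E + alt = 6702.3000 km = 6.7023e+06 m
da_rev = 2*pi*rho*a^2/BC = 2*pi*1.349e-11*(6.7023e+06)^2/125.0 = 30.459974 m per revolution
N = H/da_rev = 53628.0000 m / 30.459974 m = 1760.6056 revolutions
P = 2*pi*sqrt(a^3/mu) = 5460.6836 s
lifetime = N*P = 1760.6056 * 5460.6836 = 9.61411e+06 s = 111.2744 days

111.2744 days


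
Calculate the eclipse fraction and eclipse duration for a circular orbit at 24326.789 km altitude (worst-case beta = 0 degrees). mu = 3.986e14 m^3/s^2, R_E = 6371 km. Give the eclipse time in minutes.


r = 30697.7890 km
T = 892.1145 min
Eclipse fraction = arcsin(R_E/r)/pi = arcsin(6371.0000/30697.7890)/pi
= arcsin(0.2075394)/pi = 0.06654551
Eclipse duration = 0.06654551 * 892.1145 = 59.3662 min

59.3662 minutes


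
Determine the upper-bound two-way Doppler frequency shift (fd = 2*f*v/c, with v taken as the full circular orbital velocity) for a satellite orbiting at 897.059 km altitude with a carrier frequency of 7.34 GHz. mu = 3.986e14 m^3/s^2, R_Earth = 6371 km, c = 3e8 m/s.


r = 7.268059e+06 m
v = sqrt(mu/r) = 7405.5859 m/s (worst-case radial velocity)
f = 7.34 GHz = 7.34e+09 Hz
fd = 2*f*v/c = 2*7.34e+09*7405.5859/3.0e+08
fd = 362380.0044 Hz

362380.0044 Hz


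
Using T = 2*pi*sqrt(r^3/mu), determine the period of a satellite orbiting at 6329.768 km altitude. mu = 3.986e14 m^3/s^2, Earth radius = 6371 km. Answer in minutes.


r = 12700.7680 km = 1.2700768e+07 m
T = 2*pi*sqrt(r^3/mu) = 2*pi*sqrt(2.0487546e+21 / 3.986e14)
T = 14244.7947 s = 237.4132 min

237.4132 minutes


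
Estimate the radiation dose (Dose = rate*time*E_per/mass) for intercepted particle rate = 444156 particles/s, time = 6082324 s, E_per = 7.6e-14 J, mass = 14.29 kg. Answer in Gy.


Total energy deposited = rate * time * E_per
  = 444156 * 6082324 * 7.6e-14 = 0.2053141 J
Dose = E_total / mass = 0.2053141 / 14.29
Dose = 0.01436767 Gy

0.0144 Gy


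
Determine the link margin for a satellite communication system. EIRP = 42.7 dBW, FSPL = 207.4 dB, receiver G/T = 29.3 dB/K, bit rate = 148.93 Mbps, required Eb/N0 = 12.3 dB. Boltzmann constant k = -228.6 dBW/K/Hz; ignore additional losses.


C/N0 = EIRP - FSPL + G/T - k = 42.7 - 207.4 + 29.3 - (-228.6)
C/N0 = 93.2000 dB-Hz
R_b = 148.93 Mbps = 1.4893e+08 bps -> 10*log10(R_b) = 81.7298 dB-Hz
Eb/N0 = C/N0 - 10*log10(R_b) = 93.2000 - 81.7298 = 11.4702 dB
Margin = Eb/N0 - Eb/N0_req = 11.4702 - 12.3 = -0.8298219 dB (negative margin: link does not close)

-0.8298 dB


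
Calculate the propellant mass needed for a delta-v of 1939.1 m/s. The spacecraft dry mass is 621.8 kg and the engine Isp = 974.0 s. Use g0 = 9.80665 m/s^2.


ve = Isp * g0 = 974.0 * 9.80665 = 9551.677100 m/s
mass ratio = exp(dv/ve) = exp(1939.1/9551.677100) = 1.22508652
m_prop = m_dry * (mr - 1) = 621.8 * (1.22508652 - 1)
m_prop = 139.9588 kg

139.9588 kg


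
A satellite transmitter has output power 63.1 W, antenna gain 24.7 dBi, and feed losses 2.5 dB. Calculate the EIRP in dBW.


Pt = 63.1 W = 18.0003 dBW
EIRP = Pt_dBW + Gt - losses = 18.0003 + 24.7 - 2.5 = 40.2003 dBW

40.2003 dBW


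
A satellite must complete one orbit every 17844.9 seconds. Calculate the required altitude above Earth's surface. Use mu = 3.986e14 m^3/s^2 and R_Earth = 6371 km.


T = 17844.9 s
r = (mu*T^2/(4*pi^2))^(1/3) = (3.986e14 * 17844.9^2 / (4*pi^2))^(1/3)
r = 1.4759396e+07 m = 14759.3964 km
alt = r - R_E = 14759.3964 - 6371 = 8388.3964 km

8388.3964 km


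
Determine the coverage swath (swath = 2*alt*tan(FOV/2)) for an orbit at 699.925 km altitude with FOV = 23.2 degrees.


FOV = 23.2 deg = 0.4049164 rad
swath = 2 * alt * tan(FOV/2) = 2 * 699.925 * tan(0.2024582)
swath = 2 * 699.925 * 0.2052705
swath = 287.3479 km

287.3479 km


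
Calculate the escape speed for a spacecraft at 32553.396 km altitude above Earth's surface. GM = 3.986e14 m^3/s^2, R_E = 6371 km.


r = 6371.0 + 32553.396 = 38924.3960 km = 3.8924396e+07 m
v_esc = sqrt(2*mu/r) = sqrt(2*3.986e14 / 3.8924396e+07)
v_esc = 4525.5639 m/s = 4.5256 km/s

4.5256 km/s


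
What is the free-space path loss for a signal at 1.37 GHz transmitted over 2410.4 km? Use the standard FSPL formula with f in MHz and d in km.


f = 1.37 GHz = 1370.0000 MHz
d = 2410.4 km
FSPL = 32.44 + 20*log10(1370.0000) + 20*log10(2410.4)
FSPL = 32.44 + 62.7344 + 67.6418
FSPL = 162.8162 dB

162.8162 dB


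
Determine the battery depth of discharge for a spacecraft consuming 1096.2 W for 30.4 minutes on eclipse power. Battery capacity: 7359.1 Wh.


E_used = P * t / 60 = 1096.2 * 30.4 / 60 = 555.4080 Wh
DOD = E_used / E_total * 100 = 555.4080 / 7359.1 * 100
DOD = 7.5472 %

7.5472 %


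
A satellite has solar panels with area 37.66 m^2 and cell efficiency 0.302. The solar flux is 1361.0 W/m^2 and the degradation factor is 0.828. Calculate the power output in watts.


P = area * eta * S * degradation
P = 37.66 * 0.302 * 1361.0 * 0.828
P = 12816.6853 W

12816.6853 W


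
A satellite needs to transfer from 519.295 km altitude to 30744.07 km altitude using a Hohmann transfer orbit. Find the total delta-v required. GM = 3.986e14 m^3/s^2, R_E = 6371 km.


r1 = 6890.2950 km = 6.890295e+06 m
r2 = 37115.0700 km = 3.711507e+07 m
dv1 = sqrt(mu/r1)*(sqrt(2*r2/(r1+r2)) - 1) = 2272.5257 m/s
dv2 = sqrt(mu/r2)*(1 - sqrt(2*r1/(r1+r2))) = 1443.2332 m/s
total dv = |dv1| + |dv2| = 2272.5257 + 1443.2332 = 3715.7589 m/s = 3.7158 km/s

3.7158 km/s


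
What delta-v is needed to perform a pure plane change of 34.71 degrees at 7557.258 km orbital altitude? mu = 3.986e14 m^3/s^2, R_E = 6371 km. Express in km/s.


r = 13928.2580 km = 1.3928258e+07 m
V = sqrt(mu/r) = 5349.5869 m/s
di = 34.71 deg = 0.6058038 rad
dV = 2*V*sin(di/2) = 2*5349.5869*sin(0.3029019)
dV = 3191.4698 m/s = 3.1915 km/s

3.1915 km/s


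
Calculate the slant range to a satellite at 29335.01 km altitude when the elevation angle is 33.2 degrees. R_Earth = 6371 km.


h = 29335.01 km, el = 33.2 deg
d = -R_E*sin(el) + sqrt((R_E*sin(el))^2 + 2*R_E*h + h^2)
d = -6371.0000*sin(0.5794493) + sqrt((6371.0000*0.5475632)^2 + 2*6371.0000*29335.01 + 29335.01^2)
d = 31817.2719 km

31817.2719 km


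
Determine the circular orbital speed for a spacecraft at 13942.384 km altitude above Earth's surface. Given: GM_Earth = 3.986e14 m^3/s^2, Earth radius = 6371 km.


r = R_E + alt = 6371.0 + 13942.384 = 20313.3840 km = 2.0313384e+07 m
v = sqrt(mu/r) = sqrt(3.986e14 / 2.0313384e+07) = 4429.7326 m/s = 4.4297 km/s

4.4297 km/s


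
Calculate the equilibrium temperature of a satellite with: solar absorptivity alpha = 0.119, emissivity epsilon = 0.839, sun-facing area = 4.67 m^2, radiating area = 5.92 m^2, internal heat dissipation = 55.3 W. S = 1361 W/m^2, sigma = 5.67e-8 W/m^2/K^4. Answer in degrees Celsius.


Numerator = alpha*S*A_sun + Q_int = 0.119*1361*4.67 + 55.3 = 811.6485 W
Denominator = eps*sigma*A_rad = 0.839*5.67e-8*5.92 = 2.816221e-07 W/K^4
T^4 = 2.8820485e+09 K^4
T = 231.6996 K = -41.4504 C

-41.4504 degrees Celsius


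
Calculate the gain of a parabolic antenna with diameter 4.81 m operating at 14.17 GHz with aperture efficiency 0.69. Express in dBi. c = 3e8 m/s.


lambda = c/f = 3e8 / 1.417e+10 = 0.02117149 m
G = eta*(pi*D/lambda)^2 = 0.69*(pi*4.81/0.02117149)^2
G = 351508.7821 (linear)
G = 10*log10(351508.7821) = 55.4594 dBi

55.4594 dBi


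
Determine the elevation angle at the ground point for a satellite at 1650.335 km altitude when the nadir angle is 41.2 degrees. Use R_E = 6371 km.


r = R_E + alt = 8021.3350 km
Law of sines in the satellite / Earth-center / ground-point triangle:
  sin(nadir)/R_E = sin(90 + el)/r  =>  cos(el) = (r/R_E)*sin(nadir)
cos(el) = (8021.3350 / 6371.0000) * sin(41.2 deg) = 0.8293155
el = arccos(0.8293155) = 33.9715 deg
(Earth-central angle = 90 - nadir - el = 14.8285 deg)

33.9715 degrees


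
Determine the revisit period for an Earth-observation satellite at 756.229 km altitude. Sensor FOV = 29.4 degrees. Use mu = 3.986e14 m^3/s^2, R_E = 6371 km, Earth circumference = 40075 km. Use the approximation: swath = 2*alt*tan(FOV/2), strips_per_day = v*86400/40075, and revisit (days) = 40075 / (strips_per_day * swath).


swath = 2*756.229*tan(0.2565634) = 396.7859 km
v = sqrt(mu/r) = 7478.3931 m/s = 7.4784 km/s
strips/day = v*86400/40075 = 7.4784*86400/40075 = 16.1231
coverage/day = strips * swath = 16.1231 * 396.7859 = 6397.4185 km
revisit = 40075 / 6397.4185 = 6.2642 days

6.2642 days


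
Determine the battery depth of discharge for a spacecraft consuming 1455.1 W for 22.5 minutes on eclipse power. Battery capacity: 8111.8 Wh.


E_used = P * t / 60 = 1455.1 * 22.5 / 60 = 545.6625 Wh
DOD = E_used / E_total * 100 = 545.6625 / 8111.8 * 100
DOD = 6.7268 %

6.7268 %


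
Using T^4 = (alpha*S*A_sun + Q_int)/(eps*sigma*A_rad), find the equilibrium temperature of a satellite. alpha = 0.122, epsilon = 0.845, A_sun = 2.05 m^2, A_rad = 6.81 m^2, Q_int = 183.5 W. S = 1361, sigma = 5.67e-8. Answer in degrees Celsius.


Numerator = alpha*S*A_sun + Q_int = 0.122*1361*2.05 + 183.5 = 523.8861 W
Denominator = eps*sigma*A_rad = 0.845*5.67e-8*6.81 = 3.2627731e-07 W/K^4
T^4 = 1.6056467e+09 K^4
T = 200.1762 K = -72.9738 C

-72.9738 degrees Celsius


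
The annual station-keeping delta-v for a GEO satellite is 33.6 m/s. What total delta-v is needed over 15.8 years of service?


dV = rate * years = 33.6 * 15.8
dV = 530.8800 m/s

530.8800 m/s


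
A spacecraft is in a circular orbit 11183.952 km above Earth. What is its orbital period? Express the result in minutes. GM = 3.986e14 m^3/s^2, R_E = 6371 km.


r = 17554.9520 km = 1.7554952e+07 m
T = 2*pi*sqrt(r^3/mu) = 2*pi*sqrt(5.4100209e+21 / 3.986e14)
T = 23147.8517 s = 385.7975 min

385.7975 minutes


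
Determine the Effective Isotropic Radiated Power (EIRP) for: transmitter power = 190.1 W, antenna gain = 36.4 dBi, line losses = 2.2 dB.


Pt = 190.1 W = 22.7898 dBW
EIRP = Pt_dBW + Gt - losses = 22.7898 + 36.4 - 2.2 = 56.9898 dBW

56.9898 dBW


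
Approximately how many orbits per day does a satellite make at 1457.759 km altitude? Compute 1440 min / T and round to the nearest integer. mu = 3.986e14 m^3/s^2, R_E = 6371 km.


r = 7.828759e+06 m
T = 2*pi*sqrt(r^3/mu) = 6893.6719 s = 114.8945 min
revs/day = 1440 / 114.8945 = 12.5332
Rounded: 13 revolutions per day

13 revolutions per day


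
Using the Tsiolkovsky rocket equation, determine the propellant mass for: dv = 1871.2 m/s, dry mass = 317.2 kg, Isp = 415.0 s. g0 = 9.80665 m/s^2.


ve = Isp * g0 = 415.0 * 9.80665 = 4069.759750 m/s
mass ratio = exp(dv/ve) = exp(1871.2/4069.759750) = 1.58372781
m_prop = m_dry * (mr - 1) = 317.2 * (1.58372781 - 1)
m_prop = 185.1585 kg

185.1585 kg


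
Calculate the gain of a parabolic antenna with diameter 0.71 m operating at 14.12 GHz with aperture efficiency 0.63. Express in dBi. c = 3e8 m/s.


lambda = c/f = 3e8 / 1.412e+10 = 0.02124646 m
G = eta*(pi*D/lambda)^2 = 0.63*(pi*0.71/0.02124646)^2
G = 6943.5869 (linear)
G = 10*log10(6943.5869) = 38.4158 dBi

38.4158 dBi


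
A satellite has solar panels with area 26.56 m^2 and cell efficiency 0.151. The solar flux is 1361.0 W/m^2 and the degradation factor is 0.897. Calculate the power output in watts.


P = area * eta * S * degradation
P = 26.56 * 0.151 * 1361.0 * 0.897
P = 4896.1598 W

4896.1598 W


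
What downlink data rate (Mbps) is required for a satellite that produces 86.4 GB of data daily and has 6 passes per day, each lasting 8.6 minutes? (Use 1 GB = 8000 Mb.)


total contact time = 6 * 8.6 * 60 = 3096.0000 s
data = 86.4 GB = 691200.0000 Mb
rate = 691200.0000 / 3096.0000 = 223.2558 Mbps

223.2558 Mbps


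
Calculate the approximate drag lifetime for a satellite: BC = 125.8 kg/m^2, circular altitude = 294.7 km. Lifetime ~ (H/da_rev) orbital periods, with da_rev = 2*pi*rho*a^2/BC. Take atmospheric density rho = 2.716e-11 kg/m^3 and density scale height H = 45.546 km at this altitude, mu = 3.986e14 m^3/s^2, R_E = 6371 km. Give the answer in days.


a = R_E + alt = 6665.7000 km = 6.6657e+06 m
da_rev = 2*pi*rho*a^2/BC = 2*pi*2.716e-11*(6.6657e+06)^2/125.8 = 60.272682 m per revolution
N = H/da_rev = 45546.0000 m / 60.272682 m = 755.6657 revolutions
P = 2*pi*sqrt(a^3/mu) = 5416.0151 s
lifetime = N*P = 755.6657 * 5416.0151 = 4.092697e+06 s = 47.3692 days

47.3692 days


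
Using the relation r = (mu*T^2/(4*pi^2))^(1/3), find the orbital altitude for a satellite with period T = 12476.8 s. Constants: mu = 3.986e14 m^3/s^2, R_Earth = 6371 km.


T = 12476.8 s
r = (mu*T^2/(4*pi^2))^(1/3) = (3.986e14 * 12476.8^2 / (4*pi^2))^(1/3)
r = 1.162683e+07 m = 11626.8302 km
alt = r - R_E = 11626.8302 - 6371 = 5255.8302 km

5255.8302 km


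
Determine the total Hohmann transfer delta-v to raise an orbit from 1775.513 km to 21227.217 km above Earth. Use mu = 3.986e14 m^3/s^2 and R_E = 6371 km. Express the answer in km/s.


r1 = 8146.5130 km = 8.146513e+06 m
r2 = 27598.2170 km = 2.7598217e+07 m
dv1 = sqrt(mu/r1)*(sqrt(2*r2/(r1+r2)) - 1) = 1697.3309 m/s
dv2 = sqrt(mu/r2)*(1 - sqrt(2*r1/(r1+r2))) = 1234.5885 m/s
total dv = |dv1| + |dv2| = 1697.3309 + 1234.5885 = 2931.9195 m/s = 2.9319 km/s

2.9319 km/s


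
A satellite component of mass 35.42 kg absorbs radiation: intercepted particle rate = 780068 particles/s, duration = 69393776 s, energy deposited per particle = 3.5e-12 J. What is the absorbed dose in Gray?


Total energy deposited = rate * time * E_per
  = 780068 * 69393776 * 3.5e-12 = 189.4615 J
Dose = E_total / mass = 189.4615 / 35.42
Dose = 5.3490 Gy

5.3490 Gy


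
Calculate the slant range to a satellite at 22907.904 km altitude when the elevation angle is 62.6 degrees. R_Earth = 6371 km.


h = 22907.904 km, el = 62.6 deg
d = -R_E*sin(el) + sqrt((R_E*sin(el))^2 + 2*R_E*h + h^2)
d = -6371.0000*sin(1.0926) + sqrt((6371.0000*0.8878154)^2 + 2*6371.0000*22907.904 + 22907.904^2)
d = 23475.4633 km

23475.4633 km


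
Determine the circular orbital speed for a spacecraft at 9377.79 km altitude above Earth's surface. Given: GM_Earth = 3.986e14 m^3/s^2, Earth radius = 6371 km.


r = R_E + alt = 6371.0 + 9377.79 = 15748.7900 km = 1.574879e+07 m
v = sqrt(mu/r) = sqrt(3.986e14 / 1.574879e+07) = 5030.8927 m/s = 5.0309 km/s

5.0309 km/s


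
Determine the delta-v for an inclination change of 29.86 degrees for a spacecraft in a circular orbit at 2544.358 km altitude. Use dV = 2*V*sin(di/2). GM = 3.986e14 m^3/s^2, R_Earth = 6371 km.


r = 8915.3580 km = 8.915358e+06 m
V = sqrt(mu/r) = 6686.5062 m/s
di = 29.86 deg = 0.5211553 rad
dV = 2*V*sin(di/2) = 2*6686.5062*sin(0.2605777)
dV = 3445.4062 m/s = 3.4454 km/s

3.4454 km/s


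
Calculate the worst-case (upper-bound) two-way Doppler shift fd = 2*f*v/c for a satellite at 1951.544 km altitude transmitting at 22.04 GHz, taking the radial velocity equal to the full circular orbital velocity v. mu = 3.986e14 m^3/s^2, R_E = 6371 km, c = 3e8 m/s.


r = 8.322544e+06 m
v = sqrt(mu/r) = 6920.5498 m/s (worst-case radial velocity)
f = 22.04 GHz = 2.204e+10 Hz
fd = 2*f*v/c = 2*2.204e+10*6920.5498/3.0e+08
fd = 1.0168594e+06 Hz

1.0169e+06 Hz


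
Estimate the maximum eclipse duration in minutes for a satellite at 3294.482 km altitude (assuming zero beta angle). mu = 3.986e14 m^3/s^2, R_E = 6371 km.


r = 9665.4820 km
T = 157.6142 min
Eclipse fraction = arcsin(R_E/r)/pi = arcsin(6371.0000/9665.4820)/pi
= arcsin(0.6591497)/pi = 0.2290837
Eclipse duration = 0.2290837 * 157.6142 = 36.1068 min

36.1068 minutes


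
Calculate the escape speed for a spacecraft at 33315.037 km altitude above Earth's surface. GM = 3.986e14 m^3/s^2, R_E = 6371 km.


r = 6371.0 + 33315.037 = 39686.0370 km = 3.9686037e+07 m
v_esc = sqrt(2*mu/r) = sqrt(2*3.986e14 / 3.9686037e+07)
v_esc = 4481.9270 m/s = 4.4819 km/s

4.4819 km/s


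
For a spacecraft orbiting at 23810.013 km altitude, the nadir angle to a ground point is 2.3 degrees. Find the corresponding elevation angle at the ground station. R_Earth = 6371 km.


r = R_E + alt = 30181.0130 km
Law of sines in the satellite / Earth-center / ground-point triangle:
  sin(nadir)/R_E = sin(90 + el)/r  =>  cos(el) = (r/R_E)*sin(nadir)
cos(el) = (30181.0130 / 6371.0000) * sin(2.3 deg) = 0.1901143
el = arccos(0.1901143) = 79.0405 deg
(Earth-central angle = 90 - nadir - el = 8.6595 deg)

79.0405 degrees


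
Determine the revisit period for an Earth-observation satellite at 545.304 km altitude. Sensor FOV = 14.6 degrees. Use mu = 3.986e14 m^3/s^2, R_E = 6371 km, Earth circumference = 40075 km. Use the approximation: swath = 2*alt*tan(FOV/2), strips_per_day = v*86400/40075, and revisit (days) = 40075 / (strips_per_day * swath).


swath = 2*545.304*tan(0.127409) = 139.7101 km
v = sqrt(mu/r) = 7591.5702 m/s = 7.5916 km/s
strips/day = v*86400/40075 = 7.5916*86400/40075 = 16.3671
coverage/day = strips * swath = 16.3671 * 139.7101 = 2286.6497 km
revisit = 40075 / 2286.6497 = 17.5256 days

17.5256 days


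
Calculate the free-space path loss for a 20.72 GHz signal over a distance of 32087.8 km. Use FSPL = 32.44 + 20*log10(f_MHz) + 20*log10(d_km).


f = 20.72 GHz = 20720.0000 MHz
d = 32087.8 km
FSPL = 32.44 + 20*log10(20720.0000) + 20*log10(32087.8)
FSPL = 32.44 + 86.3278 + 90.1268
FSPL = 208.8946 dB

208.8946 dB


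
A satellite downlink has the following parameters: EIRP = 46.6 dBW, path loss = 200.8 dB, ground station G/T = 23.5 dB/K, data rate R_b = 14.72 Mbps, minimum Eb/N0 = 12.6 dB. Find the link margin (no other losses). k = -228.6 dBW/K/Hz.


C/N0 = EIRP - FSPL + G/T - k = 46.6 - 200.8 + 23.5 - (-228.6)
C/N0 = 97.9000 dB-Hz
R_b = 14.72 Mbps = 1.472e+07 bps -> 10*log10(R_b) = 71.6791 dB-Hz
Eb/N0 = C/N0 - 10*log10(R_b) = 97.9000 - 71.6791 = 26.2209 dB
Margin = Eb/N0 - Eb/N0_req = 26.2209 - 12.6 = 13.6209 dB (link closes)

13.6209 dB


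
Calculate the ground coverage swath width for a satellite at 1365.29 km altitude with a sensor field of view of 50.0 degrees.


FOV = 50.0 deg = 0.8726646 rad
swath = 2 * alt * tan(FOV/2) = 2 * 1365.29 * tan(0.4363323)
swath = 2 * 1365.29 * 0.4663077
swath = 1273.2904 km

1273.2904 km


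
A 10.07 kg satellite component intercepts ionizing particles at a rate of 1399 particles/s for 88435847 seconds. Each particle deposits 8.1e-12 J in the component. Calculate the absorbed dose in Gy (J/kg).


Total energy deposited = rate * time * E_per
  = 1399 * 88435847 * 8.1e-12 = 1.0021 J
Dose = E_total / mass = 1.0021 / 10.07
Dose = 0.09951799 Gy

0.0995 Gy


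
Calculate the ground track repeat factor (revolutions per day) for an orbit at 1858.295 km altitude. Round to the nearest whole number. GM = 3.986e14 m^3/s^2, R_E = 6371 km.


r = 8.229295e+06 m
T = 2*pi*sqrt(r^3/mu) = 7429.4244 s = 123.8237 min
revs/day = 1440 / 123.8237 = 11.6294
Rounded: 12 revolutions per day

12 revolutions per day


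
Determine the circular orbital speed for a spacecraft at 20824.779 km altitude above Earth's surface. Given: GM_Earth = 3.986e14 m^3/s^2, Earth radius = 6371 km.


r = R_E + alt = 6371.0 + 20824.779 = 27195.7790 km = 2.7195779e+07 m
v = sqrt(mu/r) = sqrt(3.986e14 / 2.7195779e+07) = 3828.4052 m/s = 3.8284 km/s

3.8284 km/s


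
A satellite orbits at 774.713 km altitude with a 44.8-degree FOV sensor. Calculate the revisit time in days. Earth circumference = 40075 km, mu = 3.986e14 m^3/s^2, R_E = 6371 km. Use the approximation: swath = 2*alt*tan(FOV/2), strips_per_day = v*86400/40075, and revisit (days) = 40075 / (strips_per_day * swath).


swath = 2*774.713*tan(0.3909538) = 638.6273 km
v = sqrt(mu/r) = 7468.7146 m/s = 7.4687 km/s
strips/day = v*86400/40075 = 7.4687*86400/40075 = 16.1022
coverage/day = strips * swath = 16.1022 * 638.6273 = 10283.3250 km
revisit = 40075 / 10283.3250 = 3.8971 days

3.8971 days


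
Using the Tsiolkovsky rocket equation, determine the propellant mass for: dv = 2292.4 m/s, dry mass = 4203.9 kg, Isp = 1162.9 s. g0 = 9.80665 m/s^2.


ve = Isp * g0 = 1162.9 * 9.80665 = 11404.153285 m/s
mass ratio = exp(dv/ve) = exp(2292.4/11404.153285) = 1.22264248
m_prop = m_dry * (mr - 1) = 4203.9 * (1.22264248 - 1)
m_prop = 935.9667 kg

935.9667 kg


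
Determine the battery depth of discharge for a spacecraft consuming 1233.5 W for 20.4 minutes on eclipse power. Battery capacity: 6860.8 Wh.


E_used = P * t / 60 = 1233.5 * 20.4 / 60 = 419.3900 Wh
DOD = E_used / E_total * 100 = 419.3900 / 6860.8 * 100
DOD = 6.1128 %

6.1128 %


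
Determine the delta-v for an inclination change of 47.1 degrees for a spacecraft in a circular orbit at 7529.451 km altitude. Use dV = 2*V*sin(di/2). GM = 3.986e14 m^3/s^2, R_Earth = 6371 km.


r = 13900.4510 km = 1.3900451e+07 m
V = sqrt(mu/r) = 5354.9350 m/s
di = 47.1 deg = 0.8220501 rad
dV = 2*V*sin(di/2) = 2*5354.9350*sin(0.411025)
dV = 4279.1200 m/s = 4.2791 km/s

4.2791 km/s


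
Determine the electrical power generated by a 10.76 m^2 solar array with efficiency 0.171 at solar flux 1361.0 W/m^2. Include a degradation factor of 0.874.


P = area * eta * S * degradation
P = 10.76 * 0.171 * 1361.0 * 0.874
P = 2188.6582 W

2188.6582 W


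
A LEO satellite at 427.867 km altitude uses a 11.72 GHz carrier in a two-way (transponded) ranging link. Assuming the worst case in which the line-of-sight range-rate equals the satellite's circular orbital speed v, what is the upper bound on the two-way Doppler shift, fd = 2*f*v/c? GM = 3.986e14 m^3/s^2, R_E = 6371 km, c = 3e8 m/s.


r = 6.798867e+06 m
v = sqrt(mu/r) = 7656.8541 m/s (worst-case radial velocity)
f = 11.72 GHz = 1.172e+10 Hz
fd = 2*f*v/c = 2*1.172e+10*7656.8541/3.0e+08
fd = 598255.5373 Hz

598255.5373 Hz


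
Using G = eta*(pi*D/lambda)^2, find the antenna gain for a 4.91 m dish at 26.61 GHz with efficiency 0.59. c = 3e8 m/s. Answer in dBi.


lambda = c/f = 3e8 / 2.661e+10 = 0.01127396 m
G = eta*(pi*D/lambda)^2 = 0.59*(pi*4.91/0.01127396)^2
G = 1.1044905e+06 (linear)
G = 10*log10(1.1044905e+06) = 60.4316 dBi

60.4316 dBi


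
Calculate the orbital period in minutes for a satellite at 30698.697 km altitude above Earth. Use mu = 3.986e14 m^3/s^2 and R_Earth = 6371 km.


r = 37069.6970 km = 3.7069697e+07 m
T = 2*pi*sqrt(r^3/mu) = 2*pi*sqrt(5.0939785e+22 / 3.986e14)
T = 71029.6665 s = 1183.8278 min

1183.8278 minutes


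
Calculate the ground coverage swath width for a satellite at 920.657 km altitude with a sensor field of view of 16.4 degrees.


FOV = 16.4 deg = 0.286234 rad
swath = 2 * alt * tan(FOV/2) = 2 * 920.657 * tan(0.143117)
swath = 2 * 920.657 * 0.1441022
swath = 265.3374 km

265.3374 km


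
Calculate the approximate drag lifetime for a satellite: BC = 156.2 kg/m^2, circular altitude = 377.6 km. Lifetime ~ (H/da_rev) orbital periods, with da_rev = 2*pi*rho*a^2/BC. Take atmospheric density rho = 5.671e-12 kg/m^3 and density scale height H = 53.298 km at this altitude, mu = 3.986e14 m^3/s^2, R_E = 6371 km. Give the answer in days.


a = R_E + alt = 6748.6000 km = 6.7486e+06 m
da_rev = 2*pi*rho*a^2/BC = 2*pi*5.671e-12*(6.7486e+06)^2/156.2 = 10.389290 m per revolution
N = H/da_rev = 53298.0000 m / 10.389290 m = 5130.0908 revolutions
P = 2*pi*sqrt(a^3/mu) = 5517.3655 s
lifetime = N*P = 5130.0908 * 5517.3655 = 2.8304586e+07 s = 327.5994 days

327.5994 days


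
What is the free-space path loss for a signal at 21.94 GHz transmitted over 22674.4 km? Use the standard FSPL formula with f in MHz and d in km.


f = 21.94 GHz = 21940.0000 MHz
d = 22674.4 km
FSPL = 32.44 + 20*log10(21940.0000) + 20*log10(22674.4)
FSPL = 32.44 + 86.8247 + 87.1107
FSPL = 206.3754 dB

206.3754 dB


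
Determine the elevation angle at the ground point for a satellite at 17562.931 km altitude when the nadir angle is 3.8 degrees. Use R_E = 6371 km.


r = R_E + alt = 23933.9310 km
Law of sines in the satellite / Earth-center / ground-point triangle:
  sin(nadir)/R_E = sin(90 + el)/r  =>  cos(el) = (r/R_E)*sin(nadir)
cos(el) = (23933.9310 / 6371.0000) * sin(3.8 deg) = 0.2489711
el = arccos(0.2489711) = 75.5834 deg
(Earth-central angle = 90 - nadir - el = 10.6166 deg)

75.5834 degrees


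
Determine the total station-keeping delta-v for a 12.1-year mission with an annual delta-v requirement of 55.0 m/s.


dV = rate * years = 55.0 * 12.1
dV = 665.5000 m/s

665.5000 m/s


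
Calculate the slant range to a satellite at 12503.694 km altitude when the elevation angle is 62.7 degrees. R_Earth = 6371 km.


h = 12503.694 km, el = 62.7 deg
d = -R_E*sin(el) + sqrt((R_E*sin(el))^2 + 2*R_E*h + h^2)
d = -6371.0000*sin(1.0943) + sqrt((6371.0000*0.8886172)^2 + 2*6371.0000*12503.694 + 12503.694^2)
d = 12985.7551 km

12985.7551 km


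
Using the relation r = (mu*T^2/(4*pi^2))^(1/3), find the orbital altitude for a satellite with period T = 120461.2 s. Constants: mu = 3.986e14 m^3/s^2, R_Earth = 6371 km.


T = 120461.2 s
r = (mu*T^2/(4*pi^2))^(1/3) = (3.986e14 * 120461.2^2 / (4*pi^2))^(1/3)
r = 5.2717804e+07 m = 52717.8038 km
alt = r - R_E = 52717.8038 - 6371 = 46346.8038 km

46346.8038 km


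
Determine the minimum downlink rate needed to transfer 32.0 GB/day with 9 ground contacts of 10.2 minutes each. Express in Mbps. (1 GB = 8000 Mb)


total contact time = 9 * 10.2 * 60 = 5508.0000 s
data = 32.0 GB = 256000.0000 Mb
rate = 256000.0000 / 5508.0000 = 46.4779 Mbps

46.4779 Mbps


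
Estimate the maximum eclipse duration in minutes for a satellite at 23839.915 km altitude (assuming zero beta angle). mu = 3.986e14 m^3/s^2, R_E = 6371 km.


r = 30210.9150 km
T = 870.9752 min
Eclipse fraction = arcsin(R_E/r)/pi = arcsin(6371.0000/30210.9150)/pi
= arcsin(0.210884)/pi = 0.06763425
Eclipse duration = 0.06763425 * 870.9752 = 58.9078 min

58.9078 minutes


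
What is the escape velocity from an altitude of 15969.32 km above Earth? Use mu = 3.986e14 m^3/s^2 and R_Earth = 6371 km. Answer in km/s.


r = 6371.0 + 15969.32 = 22340.3200 km = 2.234032e+07 m
v_esc = sqrt(2*mu/r) = sqrt(2*3.986e14 / 2.234032e+07)
v_esc = 5973.6387 m/s = 5.9736 km/s

5.9736 km/s


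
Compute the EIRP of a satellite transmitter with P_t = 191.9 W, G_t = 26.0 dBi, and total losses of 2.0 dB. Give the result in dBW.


Pt = 191.9 W = 22.8307 dBW
EIRP = Pt_dBW + Gt - losses = 22.8307 + 26.0 - 2.0 = 46.8307 dBW

46.8307 dBW


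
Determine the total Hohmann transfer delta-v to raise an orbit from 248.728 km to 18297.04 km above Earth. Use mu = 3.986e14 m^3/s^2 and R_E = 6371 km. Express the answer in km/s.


r1 = 6619.7280 km = 6.619728e+06 m
r2 = 24668.0400 km = 2.466804e+07 m
dv1 = sqrt(mu/r1)*(sqrt(2*r2/(r1+r2)) - 1) = 1984.3769 m/s
dv2 = sqrt(mu/r2)*(1 - sqrt(2*r1/(r1+r2))) = 1404.9071 m/s
total dv = |dv1| + |dv2| = 1984.3769 + 1404.9071 = 3389.2840 m/s = 3.3893 km/s

3.3893 km/s


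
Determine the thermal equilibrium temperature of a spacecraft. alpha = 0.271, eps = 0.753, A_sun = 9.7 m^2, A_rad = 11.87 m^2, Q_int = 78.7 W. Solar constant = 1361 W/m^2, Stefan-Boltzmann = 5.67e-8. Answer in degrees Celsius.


Numerator = alpha*S*A_sun + Q_int = 0.271*1361*9.7 + 78.7 = 3656.3607 W
Denominator = eps*sigma*A_rad = 0.753*5.67e-8*11.87 = 5.0679084e-07 W/K^4
T^4 = 7.2147332e+09 K^4
T = 291.4440 K = 18.2940 C

18.2940 degrees Celsius


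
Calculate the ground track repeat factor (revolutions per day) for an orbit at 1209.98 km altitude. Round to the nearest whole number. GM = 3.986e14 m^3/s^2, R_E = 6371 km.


r = 7.58098e+06 m
T = 2*pi*sqrt(r^3/mu) = 6568.9998 s = 109.4833 min
revs/day = 1440 / 109.4833 = 13.1527
Rounded: 13 revolutions per day

13 revolutions per day


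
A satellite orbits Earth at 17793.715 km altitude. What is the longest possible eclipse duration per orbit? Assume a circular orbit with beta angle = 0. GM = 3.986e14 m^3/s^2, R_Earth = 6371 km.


r = 24164.7150 km
T = 623.0638 min
Eclipse fraction = arcsin(R_E/r)/pi = arcsin(6371.0000/24164.7150)/pi
= arcsin(0.2636489)/pi = 0.08492602
Eclipse duration = 0.08492602 * 623.0638 = 52.9143 min

52.9143 minutes


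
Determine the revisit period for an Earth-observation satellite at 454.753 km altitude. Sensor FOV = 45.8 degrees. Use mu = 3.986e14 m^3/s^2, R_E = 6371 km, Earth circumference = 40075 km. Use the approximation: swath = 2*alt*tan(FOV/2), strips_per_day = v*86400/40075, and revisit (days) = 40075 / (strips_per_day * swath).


swath = 2*454.753*tan(0.3996804) = 384.1904 km
v = sqrt(mu/r) = 7641.7595 m/s = 7.6418 km/s
strips/day = v*86400/40075 = 7.6418*86400/40075 = 16.4753
coverage/day = strips * swath = 16.4753 * 384.1904 = 6329.6552 km
revisit = 40075 / 6329.6552 = 6.3313 days

6.3313 days


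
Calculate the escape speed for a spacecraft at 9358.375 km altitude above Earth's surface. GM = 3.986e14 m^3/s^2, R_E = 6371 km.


r = 6371.0 + 9358.375 = 15729.3750 km = 1.5729375e+07 m
v_esc = sqrt(2*mu/r) = sqrt(2*3.986e14 / 1.5729375e+07)
v_esc = 7119.1462 m/s = 7.1191 km/s

7.1191 km/s


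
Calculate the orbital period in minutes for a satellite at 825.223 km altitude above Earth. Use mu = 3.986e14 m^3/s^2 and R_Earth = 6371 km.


r = 7196.2230 km = 7.196223e+06 m
T = 2*pi*sqrt(r^3/mu) = 2*pi*sqrt(3.7266091e+20 / 3.986e14)
T = 6075.3058 s = 101.2551 min

101.2551 minutes


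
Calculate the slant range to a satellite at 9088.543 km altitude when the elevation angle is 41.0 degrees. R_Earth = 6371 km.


h = 9088.543 km, el = 41.0 deg
d = -R_E*sin(el) + sqrt((R_E*sin(el))^2 + 2*R_E*h + h^2)
d = -6371.0000*sin(0.715585) + sqrt((6371.0000*0.656059)^2 + 2*6371.0000*9088.543 + 9088.543^2)
d = 10513.0406 km

10513.0406 km


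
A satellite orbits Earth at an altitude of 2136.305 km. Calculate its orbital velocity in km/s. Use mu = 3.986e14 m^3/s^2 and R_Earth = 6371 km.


r = R_E + alt = 6371.0 + 2136.305 = 8507.3050 km = 8.507305e+06 m
v = sqrt(mu/r) = sqrt(3.986e14 / 8.507305e+06) = 6844.9873 m/s = 6.8450 km/s

6.8450 km/s


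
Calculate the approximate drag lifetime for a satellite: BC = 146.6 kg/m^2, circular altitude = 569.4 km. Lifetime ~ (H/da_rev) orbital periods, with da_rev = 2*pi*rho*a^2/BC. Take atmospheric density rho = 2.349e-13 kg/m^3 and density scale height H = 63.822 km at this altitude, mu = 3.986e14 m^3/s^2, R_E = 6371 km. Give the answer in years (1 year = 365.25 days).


a = R_E + alt = 6940.4000 km = 6.9404e+06 m
da_rev = 2*pi*rho*a^2/BC = 2*pi*2.349e-13*(6.9404e+06)^2/146.6 = 0.484951065 m per revolution
N = H/da_rev = 63822.0000 m / 0.484951065 m = 131605.0312 revolutions
P = 2*pi*sqrt(a^3/mu) = 5754.2400 s
lifetime = N*P = 131605.0312 * 5754.2400 = 7.5728694e+08 s = 8764.8951 days
years = 8764.8951 / 365.25 = 23.9970 years

23.9970 years


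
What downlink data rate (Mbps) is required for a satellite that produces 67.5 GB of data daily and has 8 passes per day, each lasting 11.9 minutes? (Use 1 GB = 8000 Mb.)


total contact time = 8 * 11.9 * 60 = 5712.0000 s
data = 67.5 GB = 540000.0000 Mb
rate = 540000.0000 / 5712.0000 = 94.5378 Mbps

94.5378 Mbps


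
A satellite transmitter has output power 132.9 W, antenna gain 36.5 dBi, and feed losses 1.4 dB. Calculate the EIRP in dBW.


Pt = 132.9 W = 21.2352 dBW
EIRP = Pt_dBW + Gt - losses = 21.2352 + 36.5 - 1.4 = 56.3352 dBW

56.3352 dBW


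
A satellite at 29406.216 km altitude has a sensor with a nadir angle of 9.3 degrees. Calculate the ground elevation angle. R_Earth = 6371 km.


r = R_E + alt = 35777.2160 km
Law of sines in the satellite / Earth-center / ground-point triangle:
  sin(nadir)/R_E = sin(90 + el)/r  =>  cos(el) = (r/R_E)*sin(nadir)
cos(el) = (35777.2160 / 6371.0000) * sin(9.3 deg) = 0.9075082
el = arccos(0.9075082) = 24.8368 deg
(Earth-central angle = 90 - nadir - el = 55.8632 deg)

24.8368 degrees


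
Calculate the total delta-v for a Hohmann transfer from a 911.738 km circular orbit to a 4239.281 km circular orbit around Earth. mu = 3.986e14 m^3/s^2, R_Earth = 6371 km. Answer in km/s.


r1 = 7282.7380 km = 7.282738e+06 m
r2 = 10610.2810 km = 1.0610281e+07 m
dv1 = sqrt(mu/r1)*(sqrt(2*r2/(r1+r2)) - 1) = 658.5949 m/s
dv2 = sqrt(mu/r2)*(1 - sqrt(2*r1/(r1+r2))) = 599.2122 m/s
total dv = |dv1| + |dv2| = 658.5949 + 599.2122 = 1257.8071 m/s = 1.2578 km/s

1.2578 km/s


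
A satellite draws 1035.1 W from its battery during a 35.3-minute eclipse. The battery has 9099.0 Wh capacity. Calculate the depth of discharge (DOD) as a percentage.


E_used = P * t / 60 = 1035.1 * 35.3 / 60 = 608.9838 Wh
DOD = E_used / E_total * 100 = 608.9838 / 9099.0 * 100
DOD = 6.6929 %

6.6929 %


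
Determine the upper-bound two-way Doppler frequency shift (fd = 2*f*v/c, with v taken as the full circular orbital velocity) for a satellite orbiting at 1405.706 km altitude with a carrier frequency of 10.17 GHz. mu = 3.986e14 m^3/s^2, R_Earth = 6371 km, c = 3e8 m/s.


r = 7.776706e+06 m
v = sqrt(mu/r) = 7159.3040 m/s (worst-case radial velocity)
f = 10.17 GHz = 1.017e+10 Hz
fd = 2*f*v/c = 2*1.017e+10*7159.3040/3.0e+08
fd = 485400.8145 Hz

485400.8145 Hz


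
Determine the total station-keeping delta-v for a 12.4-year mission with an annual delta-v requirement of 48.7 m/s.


dV = rate * years = 48.7 * 12.4
dV = 603.8800 m/s

603.8800 m/s


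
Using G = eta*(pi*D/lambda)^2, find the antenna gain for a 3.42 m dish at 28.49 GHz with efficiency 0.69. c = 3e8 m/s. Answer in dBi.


lambda = c/f = 3e8 / 2.849e+10 = 0.01053001 m
G = eta*(pi*D/lambda)^2 = 0.69*(pi*3.42/0.01053001)^2
G = 718362.1429 (linear)
G = 10*log10(718362.1429) = 58.5634 dBi

58.5634 dBi


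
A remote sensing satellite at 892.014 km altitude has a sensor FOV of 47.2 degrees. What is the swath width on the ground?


FOV = 47.2 deg = 0.8237954 rad
swath = 2 * alt * tan(FOV/2) = 2 * 892.014 * tan(0.4118977)
swath = 2 * 892.014 * 0.4368893
swath = 779.4227 km

779.4227 km


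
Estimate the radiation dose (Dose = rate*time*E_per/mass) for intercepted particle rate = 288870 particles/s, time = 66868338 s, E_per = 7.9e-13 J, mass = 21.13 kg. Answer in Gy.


Total energy deposited = rate * time * E_per
  = 288870 * 66868338 * 7.9e-13 = 15.2598 J
Dose = E_total / mass = 15.2598 / 21.13
Dose = 0.7221885 Gy

0.7222 Gy


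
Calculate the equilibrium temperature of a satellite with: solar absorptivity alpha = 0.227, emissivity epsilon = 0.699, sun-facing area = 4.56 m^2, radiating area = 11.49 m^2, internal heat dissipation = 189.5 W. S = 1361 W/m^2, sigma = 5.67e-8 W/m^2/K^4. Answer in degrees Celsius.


Numerator = alpha*S*A_sun + Q_int = 0.227*1361*4.56 + 189.5 = 1598.2983 W
Denominator = eps*sigma*A_rad = 0.699*5.67e-8*11.49 = 4.5538662e-07 W/K^4
T^4 = 3.5097613e+09 K^4
T = 243.3993 K = -29.7507 C

-29.7507 degrees Celsius


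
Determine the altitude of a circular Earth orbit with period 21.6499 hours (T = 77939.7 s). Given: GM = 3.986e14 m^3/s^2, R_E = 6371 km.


T = 77939.7 s
r = (mu*T^2/(4*pi^2))^(1/3) = (3.986e14 * 77939.7^2 / (4*pi^2))^(1/3)
r = 3.9436498e+07 m = 39436.4977 km
alt = r - R_E = 39436.4977 - 6371 = 33065.4977 km

33065.4977 km


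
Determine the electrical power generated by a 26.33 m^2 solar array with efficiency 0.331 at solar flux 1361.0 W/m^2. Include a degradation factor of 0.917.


P = area * eta * S * degradation
P = 26.33 * 0.331 * 1361.0 * 0.917
P = 10876.9295 W

10876.9295 W


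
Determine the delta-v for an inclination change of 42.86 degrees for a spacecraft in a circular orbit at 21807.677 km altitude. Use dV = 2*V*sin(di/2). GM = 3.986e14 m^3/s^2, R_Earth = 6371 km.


r = 28178.6770 km = 2.8178677e+07 m
V = sqrt(mu/r) = 3761.0434 m/s
di = 42.86 deg = 0.7480481 rad
dV = 2*V*sin(di/2) = 2*3761.0434*sin(0.3740241)
dV = 2748.3015 m/s = 2.7483 km/s

2.7483 km/s


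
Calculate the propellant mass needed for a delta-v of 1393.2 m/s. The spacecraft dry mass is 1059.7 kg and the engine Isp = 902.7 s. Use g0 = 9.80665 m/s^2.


ve = Isp * g0 = 902.7 * 9.80665 = 8852.462955 m/s
mass ratio = exp(dv/ve) = exp(1393.2/8852.462955) = 1.17044021
m_prop = m_dry * (mr - 1) = 1059.7 * (1.17044021 - 1)
m_prop = 180.6155 kg

180.6155 kg


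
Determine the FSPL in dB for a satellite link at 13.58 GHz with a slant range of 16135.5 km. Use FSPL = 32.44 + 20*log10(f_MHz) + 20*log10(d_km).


f = 13.58 GHz = 13580.0000 MHz
d = 16135.5 km
FSPL = 32.44 + 20*log10(13580.0000) + 20*log10(16135.5)
FSPL = 32.44 + 82.6580 + 84.1556
FSPL = 199.2536 dB

199.2536 dB


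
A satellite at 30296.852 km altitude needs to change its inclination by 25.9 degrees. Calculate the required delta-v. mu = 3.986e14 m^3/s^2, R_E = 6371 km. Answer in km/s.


r = 36667.8520 km = 3.6667852e+07 m
V = sqrt(mu/r) = 3297.0529 m/s
di = 25.9 deg = 0.4520403 rad
dV = 2*V*sin(di/2) = 2*3297.0529*sin(0.2260201)
dV = 1477.7435 m/s = 1.4777 km/s

1.4777 km/s


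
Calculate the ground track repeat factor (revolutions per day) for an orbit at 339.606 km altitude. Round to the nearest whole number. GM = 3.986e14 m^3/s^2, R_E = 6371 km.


r = 6.710606e+06 m
T = 2*pi*sqrt(r^3/mu) = 5470.8377 s = 91.1806 min
revs/day = 1440 / 91.1806 = 15.7928
Rounded: 16 revolutions per day

16 revolutions per day


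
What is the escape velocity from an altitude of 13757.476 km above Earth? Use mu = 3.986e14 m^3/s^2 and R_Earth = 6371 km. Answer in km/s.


r = 6371.0 + 13757.476 = 20128.4760 km = 2.0128476e+07 m
v_esc = sqrt(2*mu/r) = sqrt(2*3.986e14 / 2.0128476e+07)
v_esc = 6293.2966 m/s = 6.2933 km/s

6.2933 km/s


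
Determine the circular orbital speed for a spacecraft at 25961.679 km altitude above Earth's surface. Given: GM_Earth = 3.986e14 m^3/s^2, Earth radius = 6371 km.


r = R_E + alt = 6371.0 + 25961.679 = 32332.6790 km = 3.2332679e+07 m
v = sqrt(mu/r) = sqrt(3.986e14 / 3.2332679e+07) = 3511.1372 m/s = 3.5111 km/s

3.5111 km/s


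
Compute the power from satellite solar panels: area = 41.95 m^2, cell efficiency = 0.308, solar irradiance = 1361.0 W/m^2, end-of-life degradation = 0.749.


P = area * eta * S * degradation
P = 41.95 * 0.308 * 1361.0 * 0.749
P = 13171.1175 W

13171.1175 W


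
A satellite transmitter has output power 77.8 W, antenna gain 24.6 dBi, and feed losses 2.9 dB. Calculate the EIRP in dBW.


Pt = 77.8 W = 18.9098 dBW
EIRP = Pt_dBW + Gt - losses = 18.9098 + 24.6 - 2.9 = 40.6098 dBW

40.6098 dBW


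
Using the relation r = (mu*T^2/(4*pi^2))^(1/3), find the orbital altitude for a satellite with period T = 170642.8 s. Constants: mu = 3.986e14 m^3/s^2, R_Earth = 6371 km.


T = 170642.8 s
r = (mu*T^2/(4*pi^2))^(1/3) = (3.986e14 * 170642.8^2 / (4*pi^2))^(1/3)
r = 6.6494312e+07 m = 66494.3122 km
alt = r - R_E = 66494.3122 - 6371 = 60123.3122 km

60123.3122 km


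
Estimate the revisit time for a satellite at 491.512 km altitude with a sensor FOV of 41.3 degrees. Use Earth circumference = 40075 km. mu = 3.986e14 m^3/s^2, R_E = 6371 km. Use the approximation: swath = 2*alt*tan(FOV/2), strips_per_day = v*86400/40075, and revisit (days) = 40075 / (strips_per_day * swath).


swath = 2*491.512*tan(0.3604105) = 370.4738 km
v = sqrt(mu/r) = 7621.2655 m/s = 7.6213 km/s
strips/day = v*86400/40075 = 7.6213*86400/40075 = 16.4311
coverage/day = strips * swath = 16.4311 * 370.4738 = 6087.3013 km
revisit = 40075 / 6087.3013 = 6.5834 days

6.5834 days
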